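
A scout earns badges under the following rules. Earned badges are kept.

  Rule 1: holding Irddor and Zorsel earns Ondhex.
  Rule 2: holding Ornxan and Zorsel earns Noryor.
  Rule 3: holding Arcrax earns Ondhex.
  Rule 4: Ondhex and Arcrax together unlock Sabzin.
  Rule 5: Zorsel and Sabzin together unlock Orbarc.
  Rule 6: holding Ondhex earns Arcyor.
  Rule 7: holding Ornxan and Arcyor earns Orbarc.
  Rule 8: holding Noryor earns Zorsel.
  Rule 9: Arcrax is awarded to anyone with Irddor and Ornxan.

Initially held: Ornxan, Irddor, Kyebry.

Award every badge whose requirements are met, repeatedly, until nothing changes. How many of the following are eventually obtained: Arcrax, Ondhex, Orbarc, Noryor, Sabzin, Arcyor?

5

With Irddor and Ornxan, Arcrax is earned (Rule 9).
With Arcrax, Ondhex is earned (Rule 3).
With Ondhex, Arcyor is earned (Rule 6).
With Ondhex and Arcrax, Sabzin is earned (Rule 4).
With Ornxan and Arcyor, Orbarc is earned (Rule 7).
Arcrax: reached.
Ondhex: reached.
Orbarc: reached.
Noryor would need Ornxan and Zorsel (Rule 2), but Zorsel is never earned.
Sabzin: reached.
Arcyor: reached.
Reached: Arcrax, Ondhex, Orbarc, Sabzin, and Arcyor — 5 of the 6.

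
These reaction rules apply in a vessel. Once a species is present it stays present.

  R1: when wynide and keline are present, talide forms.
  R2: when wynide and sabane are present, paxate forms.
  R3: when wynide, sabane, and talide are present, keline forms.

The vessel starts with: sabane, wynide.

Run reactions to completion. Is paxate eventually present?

wynide and sabane present → paxate forms (R2).

Yes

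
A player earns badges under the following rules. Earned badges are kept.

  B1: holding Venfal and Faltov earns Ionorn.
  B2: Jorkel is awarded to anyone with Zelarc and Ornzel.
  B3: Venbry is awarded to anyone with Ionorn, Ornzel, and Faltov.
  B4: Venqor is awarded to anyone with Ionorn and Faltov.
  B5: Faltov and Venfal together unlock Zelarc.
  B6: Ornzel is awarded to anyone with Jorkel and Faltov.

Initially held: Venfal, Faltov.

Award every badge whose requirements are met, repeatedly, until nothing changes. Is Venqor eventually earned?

Yes

With Venfal and Faltov, Ionorn is earned (B1).
With Ionorn and Faltov, Venqor is earned (B4).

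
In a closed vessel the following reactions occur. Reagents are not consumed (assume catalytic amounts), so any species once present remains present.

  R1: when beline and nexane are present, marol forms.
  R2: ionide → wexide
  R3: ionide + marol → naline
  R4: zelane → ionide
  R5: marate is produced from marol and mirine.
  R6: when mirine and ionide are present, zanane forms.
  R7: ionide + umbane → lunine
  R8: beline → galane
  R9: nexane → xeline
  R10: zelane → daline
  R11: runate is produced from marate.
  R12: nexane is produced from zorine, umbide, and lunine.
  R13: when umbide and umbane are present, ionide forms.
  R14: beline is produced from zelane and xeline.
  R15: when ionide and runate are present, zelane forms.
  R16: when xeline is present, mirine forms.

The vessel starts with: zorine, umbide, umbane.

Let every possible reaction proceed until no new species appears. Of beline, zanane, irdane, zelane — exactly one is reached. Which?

zanane

umbide and umbane present → ionide forms (R13).
ionide and umbane present → lunine forms (R7).
zorine, umbide, and lunine present → nexane forms (R12).
nexane present → xeline forms (R9).
xeline present → mirine forms (R16).
mirine and ionide present → zanane forms (R6).
No rule produces irdane, and it is not given. zelane would need ionide and runate (R15), but runate never forms. beline would need zelane and xeline (R14), but zelane never forms.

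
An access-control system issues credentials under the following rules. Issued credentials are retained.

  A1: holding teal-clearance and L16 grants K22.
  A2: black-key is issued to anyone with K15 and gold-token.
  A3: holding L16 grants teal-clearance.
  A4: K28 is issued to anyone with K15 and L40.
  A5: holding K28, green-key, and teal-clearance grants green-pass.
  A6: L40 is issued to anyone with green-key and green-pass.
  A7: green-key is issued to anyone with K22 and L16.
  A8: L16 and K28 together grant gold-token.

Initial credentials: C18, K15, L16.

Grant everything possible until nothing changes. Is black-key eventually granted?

black-key would need K15 and gold-token (A2), but gold-token is never granted.

No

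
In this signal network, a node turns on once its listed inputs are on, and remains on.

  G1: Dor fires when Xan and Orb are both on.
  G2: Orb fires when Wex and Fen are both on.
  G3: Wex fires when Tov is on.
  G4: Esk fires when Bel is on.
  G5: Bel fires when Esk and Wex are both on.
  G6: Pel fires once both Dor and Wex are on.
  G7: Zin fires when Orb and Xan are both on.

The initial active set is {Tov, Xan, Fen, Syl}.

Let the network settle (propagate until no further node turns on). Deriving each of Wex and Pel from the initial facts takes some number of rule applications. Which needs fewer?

Wex: Tov is on, so Wex fires (G3). [1 rule application]
Pel: G3: Tov on → Wex on. Wex and Fen are on, so Orb fires (G2). Xan and Orb are on, so Dor fires (G1). G6: Dor and Wex on → Pel on. [4 rule applications]
Wex needs fewer.

Wex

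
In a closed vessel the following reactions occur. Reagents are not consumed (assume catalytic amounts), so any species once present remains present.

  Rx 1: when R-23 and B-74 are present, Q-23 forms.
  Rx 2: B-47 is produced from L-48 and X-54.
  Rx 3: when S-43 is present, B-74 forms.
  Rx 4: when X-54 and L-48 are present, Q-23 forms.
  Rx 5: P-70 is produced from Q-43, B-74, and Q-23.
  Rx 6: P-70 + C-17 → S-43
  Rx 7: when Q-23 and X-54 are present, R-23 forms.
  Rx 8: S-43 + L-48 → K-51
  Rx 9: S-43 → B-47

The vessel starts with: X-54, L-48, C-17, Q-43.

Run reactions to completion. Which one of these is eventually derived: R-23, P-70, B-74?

X-54 and L-48 present → Q-23 forms (Rx 4).
Q-23 and X-54 present → R-23 forms (Rx 7).
B-74 would need S-43 (Rx 3), but S-43 never forms. P-70 would need Q-43, B-74, and Q-23 (Rx 5), but B-74 never forms.

R-23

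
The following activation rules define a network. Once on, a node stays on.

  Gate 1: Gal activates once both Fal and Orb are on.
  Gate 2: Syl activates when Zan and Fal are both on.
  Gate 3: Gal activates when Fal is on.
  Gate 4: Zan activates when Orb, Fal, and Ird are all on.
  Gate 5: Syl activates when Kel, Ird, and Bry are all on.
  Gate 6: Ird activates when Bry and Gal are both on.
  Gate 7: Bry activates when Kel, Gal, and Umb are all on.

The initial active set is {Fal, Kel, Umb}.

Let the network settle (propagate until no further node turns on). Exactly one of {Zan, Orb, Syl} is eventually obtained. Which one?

Fal is on, so Gal activates (Gate 3).
Gate 7: Kel, Gal, and Umb on → Bry on.
Gate 6: Bry and Gal on → Ird on.
Gate 5: Kel, Ird, and Bry on → Syl on.
No rule produces Orb, and it is not given. Zan would need Orb, Fal, and Ird (Gate 4), but Orb never turns on.

Syl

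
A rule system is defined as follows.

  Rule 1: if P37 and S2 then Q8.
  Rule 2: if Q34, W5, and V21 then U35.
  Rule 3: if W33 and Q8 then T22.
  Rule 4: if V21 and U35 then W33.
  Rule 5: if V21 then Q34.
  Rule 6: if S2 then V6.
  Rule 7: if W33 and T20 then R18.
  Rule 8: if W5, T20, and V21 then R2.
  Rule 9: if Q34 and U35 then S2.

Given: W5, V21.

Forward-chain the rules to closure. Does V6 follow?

V21 holds, so Q34 follows (Rule 5).
Q34, W5, and V21 hold, so U35 follows (Rule 2).
From Q34 and U35, Rule 9 gives S2.
From S2, Rule 6 gives V6.

Yes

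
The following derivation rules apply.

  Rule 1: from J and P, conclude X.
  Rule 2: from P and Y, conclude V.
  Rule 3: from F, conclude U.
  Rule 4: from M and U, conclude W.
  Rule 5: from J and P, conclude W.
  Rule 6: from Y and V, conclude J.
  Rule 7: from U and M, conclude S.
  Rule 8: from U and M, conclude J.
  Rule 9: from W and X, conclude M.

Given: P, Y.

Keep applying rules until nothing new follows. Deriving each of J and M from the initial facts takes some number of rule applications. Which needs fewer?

J

J: From P and Y, Rule 2 gives V. From Y and V, Rule 6 gives J. [2 rule applications]
M: From P and Y, Rule 2 gives V. Y and V hold, so J follows (Rule 6). J and P hold, so W follows (Rule 5). J and P hold, so X follows (Rule 1). From W and X, Rule 9 gives M. [5 rule applications]
J needs fewer.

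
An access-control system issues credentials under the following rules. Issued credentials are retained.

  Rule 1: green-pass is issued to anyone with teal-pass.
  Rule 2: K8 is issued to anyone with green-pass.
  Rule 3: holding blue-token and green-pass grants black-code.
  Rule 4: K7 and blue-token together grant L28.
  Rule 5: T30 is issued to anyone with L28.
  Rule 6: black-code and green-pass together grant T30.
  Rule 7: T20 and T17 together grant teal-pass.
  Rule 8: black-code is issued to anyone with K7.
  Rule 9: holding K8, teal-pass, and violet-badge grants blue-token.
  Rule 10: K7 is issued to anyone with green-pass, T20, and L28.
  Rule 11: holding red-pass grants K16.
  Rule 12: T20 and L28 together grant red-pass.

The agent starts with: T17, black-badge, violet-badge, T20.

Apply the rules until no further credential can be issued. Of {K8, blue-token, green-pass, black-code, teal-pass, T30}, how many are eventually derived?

Holding T20 and T17 grants teal-pass (Rule 7).
Holding teal-pass grants green-pass (Rule 1).
Holding green-pass grants K8 (Rule 2).
Holding K8, teal-pass, and violet-badge grants blue-token (Rule 9).
Holding blue-token and green-pass grants black-code (Rule 3).
Holding black-code and green-pass grants T30 (Rule 6).
K8: reached.
blue-token: reached.
green-pass: reached.
black-code: reached.
teal-pass: reached.
T30: reached.
All 6 are reached.

6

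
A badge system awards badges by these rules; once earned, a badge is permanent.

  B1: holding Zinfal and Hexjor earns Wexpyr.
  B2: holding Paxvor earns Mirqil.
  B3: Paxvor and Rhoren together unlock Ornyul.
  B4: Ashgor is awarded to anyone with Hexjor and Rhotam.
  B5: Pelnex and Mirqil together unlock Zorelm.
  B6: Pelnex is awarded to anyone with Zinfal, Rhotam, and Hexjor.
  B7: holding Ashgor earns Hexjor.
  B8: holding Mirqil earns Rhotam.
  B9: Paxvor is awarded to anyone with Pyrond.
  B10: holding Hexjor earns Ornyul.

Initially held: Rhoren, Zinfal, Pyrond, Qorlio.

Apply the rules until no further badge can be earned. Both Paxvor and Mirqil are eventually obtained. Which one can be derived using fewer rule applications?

Paxvor: With Pyrond, Paxvor is earned (B9). [1 rule application]
Mirqil: With Pyrond, Paxvor is earned (B9). With Paxvor, Mirqil is earned (B2). [2 rule applications]
Paxvor needs fewer.

Paxvor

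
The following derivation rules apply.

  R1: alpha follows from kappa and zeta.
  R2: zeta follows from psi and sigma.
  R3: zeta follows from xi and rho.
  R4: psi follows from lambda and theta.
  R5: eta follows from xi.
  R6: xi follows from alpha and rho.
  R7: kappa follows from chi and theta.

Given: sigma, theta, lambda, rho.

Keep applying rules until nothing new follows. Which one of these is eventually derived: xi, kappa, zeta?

zeta

lambda and theta hold, so psi follows (R4).
psi and sigma hold, so zeta follows (R2).
xi would need alpha and rho (R6), but alpha is never established. kappa would need chi and theta (R7), but chi is never established.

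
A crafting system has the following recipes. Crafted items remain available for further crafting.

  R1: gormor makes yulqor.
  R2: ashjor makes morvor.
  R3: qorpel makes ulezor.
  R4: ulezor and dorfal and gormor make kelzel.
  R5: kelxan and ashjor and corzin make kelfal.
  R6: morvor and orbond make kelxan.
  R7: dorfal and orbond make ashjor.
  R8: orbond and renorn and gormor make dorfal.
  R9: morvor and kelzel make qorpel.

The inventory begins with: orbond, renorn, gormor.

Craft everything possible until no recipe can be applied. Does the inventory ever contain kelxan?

orbond and renorn and gormor → dorfal (R8).
dorfal and orbond → ashjor (R7).
Using R2, ashjor makes morvor.
Using R6, morvor and orbond make kelxan.

Yes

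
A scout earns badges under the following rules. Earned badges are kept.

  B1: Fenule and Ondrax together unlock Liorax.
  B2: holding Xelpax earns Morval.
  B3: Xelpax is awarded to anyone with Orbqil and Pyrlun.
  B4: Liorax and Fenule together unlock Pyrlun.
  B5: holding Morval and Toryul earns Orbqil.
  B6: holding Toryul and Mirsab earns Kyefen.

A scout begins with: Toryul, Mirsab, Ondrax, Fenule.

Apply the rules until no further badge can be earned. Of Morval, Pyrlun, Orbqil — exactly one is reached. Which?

Pyrlun

With Fenule and Ondrax, Liorax is earned (B1).
With Liorax and Fenule, Pyrlun is earned (B4).
Orbqil would need Morval and Toryul (B5), but Morval is never earned. Morval would need Xelpax (B2), but Xelpax is never earned.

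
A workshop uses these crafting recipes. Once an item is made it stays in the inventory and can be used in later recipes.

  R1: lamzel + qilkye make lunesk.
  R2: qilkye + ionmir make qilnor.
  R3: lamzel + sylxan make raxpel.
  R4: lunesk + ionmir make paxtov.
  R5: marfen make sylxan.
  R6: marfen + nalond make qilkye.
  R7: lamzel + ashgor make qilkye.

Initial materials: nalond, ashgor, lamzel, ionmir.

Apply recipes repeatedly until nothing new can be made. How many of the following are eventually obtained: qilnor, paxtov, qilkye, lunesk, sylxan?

4

lamzel + ashgor → qilkye (R7).
Using R2, qilkye and ionmir make qilnor.
lamzel + qilkye → lunesk (R1).
Using R4, lunesk and ionmir make paxtov.
qilnor: reached.
paxtov: reached.
qilkye: reached.
lunesk: reached.
sylxan would need marfen (R5), but marfen is never obtained.
Reached: qilnor, paxtov, qilkye, and lunesk — 4 of the 5.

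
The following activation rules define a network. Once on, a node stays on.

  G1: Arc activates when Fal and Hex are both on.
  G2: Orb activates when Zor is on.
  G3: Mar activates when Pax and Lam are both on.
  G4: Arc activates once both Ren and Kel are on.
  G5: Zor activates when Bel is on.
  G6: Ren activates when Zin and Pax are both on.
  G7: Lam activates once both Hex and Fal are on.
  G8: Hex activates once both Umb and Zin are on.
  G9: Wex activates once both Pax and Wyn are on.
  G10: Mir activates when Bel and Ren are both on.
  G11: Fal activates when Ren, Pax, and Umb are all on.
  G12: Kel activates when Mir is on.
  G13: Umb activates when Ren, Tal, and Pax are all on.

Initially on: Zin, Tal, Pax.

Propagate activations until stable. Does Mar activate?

Yes

G6: Zin and Pax on → Ren on.
Ren, Tal, and Pax are on, so Umb activates (G13).
G11: Ren, Pax, and Umb on → Fal on.
G8: Umb and Zin on → Hex on.
Hex and Fal are on, so Lam activates (G7).
G3: Pax and Lam on → Mar on.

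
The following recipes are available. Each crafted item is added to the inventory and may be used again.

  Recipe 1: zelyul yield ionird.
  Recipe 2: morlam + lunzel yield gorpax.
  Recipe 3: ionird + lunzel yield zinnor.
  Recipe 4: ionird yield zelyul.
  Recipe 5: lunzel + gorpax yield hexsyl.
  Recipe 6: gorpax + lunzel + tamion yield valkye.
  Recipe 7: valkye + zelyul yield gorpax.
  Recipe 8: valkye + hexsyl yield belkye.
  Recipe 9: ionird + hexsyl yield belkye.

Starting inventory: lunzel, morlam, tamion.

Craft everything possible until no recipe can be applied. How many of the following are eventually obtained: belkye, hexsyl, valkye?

3

Using Recipe 2, morlam and lunzel make gorpax.
lunzel + gorpax → hexsyl (Recipe 5).
gorpax + lunzel + tamion → valkye (Recipe 6).
Using Recipe 8, valkye and hexsyl make belkye.
belkye: reached.
hexsyl: reached.
valkye: reached.
All 3 are reached.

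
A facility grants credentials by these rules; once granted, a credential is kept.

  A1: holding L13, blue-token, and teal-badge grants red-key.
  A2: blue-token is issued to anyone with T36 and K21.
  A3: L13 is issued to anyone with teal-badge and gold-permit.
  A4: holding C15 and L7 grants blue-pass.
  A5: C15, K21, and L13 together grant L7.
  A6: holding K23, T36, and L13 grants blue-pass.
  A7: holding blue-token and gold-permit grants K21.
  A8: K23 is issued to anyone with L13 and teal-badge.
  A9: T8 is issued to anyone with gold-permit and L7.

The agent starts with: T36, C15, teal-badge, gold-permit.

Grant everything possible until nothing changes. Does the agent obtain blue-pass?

Yes

Holding teal-badge and gold-permit grants L13 (A3).
Holding L13 and teal-badge grants K23 (A8).
Holding K23, T36, and L13 grants blue-pass (A6).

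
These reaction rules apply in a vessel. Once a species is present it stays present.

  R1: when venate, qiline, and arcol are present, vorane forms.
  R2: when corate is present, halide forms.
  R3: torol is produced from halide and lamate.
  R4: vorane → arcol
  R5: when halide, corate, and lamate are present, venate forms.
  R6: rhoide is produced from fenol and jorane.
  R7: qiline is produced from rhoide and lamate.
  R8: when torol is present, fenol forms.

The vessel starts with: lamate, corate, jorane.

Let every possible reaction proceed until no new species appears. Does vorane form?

No

vorane would need venate, qiline, and arcol (R1), but arcol never forms.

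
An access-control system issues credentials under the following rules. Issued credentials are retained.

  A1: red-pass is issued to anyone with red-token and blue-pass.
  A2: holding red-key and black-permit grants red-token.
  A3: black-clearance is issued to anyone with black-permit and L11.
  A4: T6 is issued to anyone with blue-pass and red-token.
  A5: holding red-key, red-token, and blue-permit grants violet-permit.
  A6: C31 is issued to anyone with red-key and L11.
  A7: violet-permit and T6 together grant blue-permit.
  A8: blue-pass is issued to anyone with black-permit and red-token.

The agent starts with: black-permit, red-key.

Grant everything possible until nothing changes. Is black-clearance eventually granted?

black-clearance would need black-permit and L11 (A3), but L11 is never granted.

No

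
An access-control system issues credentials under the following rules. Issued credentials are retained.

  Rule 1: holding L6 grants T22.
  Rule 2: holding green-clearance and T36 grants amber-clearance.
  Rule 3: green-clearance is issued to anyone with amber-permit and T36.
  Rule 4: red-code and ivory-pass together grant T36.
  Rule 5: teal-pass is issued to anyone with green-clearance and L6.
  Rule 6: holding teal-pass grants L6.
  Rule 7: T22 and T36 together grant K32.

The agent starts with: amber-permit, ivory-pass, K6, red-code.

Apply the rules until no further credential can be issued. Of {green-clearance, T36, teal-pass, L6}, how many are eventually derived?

2

Holding red-code and ivory-pass grants T36 (Rule 4).
Holding amber-permit and T36 grants green-clearance (Rule 3).
green-clearance: reached.
T36: reached.
teal-pass would need green-clearance and L6 (Rule 5), but L6 is never granted.
L6 would need teal-pass (Rule 6), but teal-pass is never granted.
Reached: green-clearance and T36 — 2 of the 4.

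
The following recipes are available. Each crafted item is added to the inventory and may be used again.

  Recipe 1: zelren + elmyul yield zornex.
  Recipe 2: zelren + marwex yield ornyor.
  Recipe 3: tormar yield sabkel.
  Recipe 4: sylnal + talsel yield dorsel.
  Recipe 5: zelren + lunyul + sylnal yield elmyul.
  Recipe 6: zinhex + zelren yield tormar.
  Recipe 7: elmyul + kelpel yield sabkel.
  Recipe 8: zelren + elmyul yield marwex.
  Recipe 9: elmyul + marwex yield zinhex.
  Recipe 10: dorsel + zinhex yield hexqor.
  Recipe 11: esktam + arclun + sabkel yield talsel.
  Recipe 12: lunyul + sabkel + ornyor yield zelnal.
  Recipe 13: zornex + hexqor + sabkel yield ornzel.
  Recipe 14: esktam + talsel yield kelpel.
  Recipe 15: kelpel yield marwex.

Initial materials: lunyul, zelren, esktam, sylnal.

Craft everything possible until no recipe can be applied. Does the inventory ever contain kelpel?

No

kelpel would need esktam and talsel (Recipe 14), but talsel is never obtained.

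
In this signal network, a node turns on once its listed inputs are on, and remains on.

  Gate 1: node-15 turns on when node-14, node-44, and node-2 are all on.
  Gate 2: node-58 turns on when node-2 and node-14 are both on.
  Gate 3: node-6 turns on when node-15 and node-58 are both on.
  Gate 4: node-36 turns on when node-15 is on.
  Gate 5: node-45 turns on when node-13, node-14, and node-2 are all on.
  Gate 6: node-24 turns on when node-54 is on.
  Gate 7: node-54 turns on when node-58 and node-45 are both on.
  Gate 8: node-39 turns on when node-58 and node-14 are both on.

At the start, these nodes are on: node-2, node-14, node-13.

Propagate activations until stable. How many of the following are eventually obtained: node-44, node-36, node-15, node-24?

1

Gate 5: node-13, node-14, and node-2 on → node-45 on.
Gate 2: node-2 and node-14 on → node-58 on.
node-58 and node-45 are on, so node-54 turns on (Gate 7).
Gate 6: node-54 on → node-24 on.
No rule produces node-44, and it is not given.
node-36 would need node-15 (Gate 4), but node-15 never turns on.
node-15 would need node-14, node-44, and node-2 (Gate 1), but node-44 never turns on.
node-24: reached.
Reached: node-24 — 1 of the 4.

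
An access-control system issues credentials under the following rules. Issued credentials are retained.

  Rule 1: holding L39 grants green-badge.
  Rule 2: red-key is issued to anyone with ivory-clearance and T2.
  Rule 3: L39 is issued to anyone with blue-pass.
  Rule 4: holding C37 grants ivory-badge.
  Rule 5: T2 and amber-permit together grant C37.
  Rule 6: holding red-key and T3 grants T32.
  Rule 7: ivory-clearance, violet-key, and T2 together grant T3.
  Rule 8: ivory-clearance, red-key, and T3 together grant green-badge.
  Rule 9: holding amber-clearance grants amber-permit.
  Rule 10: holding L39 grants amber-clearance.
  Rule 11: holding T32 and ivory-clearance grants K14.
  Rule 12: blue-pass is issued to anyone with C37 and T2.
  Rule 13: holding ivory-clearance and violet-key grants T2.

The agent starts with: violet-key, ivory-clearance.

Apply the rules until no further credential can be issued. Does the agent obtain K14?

Yes

Holding ivory-clearance and violet-key grants T2 (Rule 13).
Holding ivory-clearance and T2 grants red-key (Rule 2).
Holding ivory-clearance, violet-key, and T2 grants T3 (Rule 7).
Holding red-key and T3 grants T32 (Rule 6).
Holding T32 and ivory-clearance grants K14 (Rule 11).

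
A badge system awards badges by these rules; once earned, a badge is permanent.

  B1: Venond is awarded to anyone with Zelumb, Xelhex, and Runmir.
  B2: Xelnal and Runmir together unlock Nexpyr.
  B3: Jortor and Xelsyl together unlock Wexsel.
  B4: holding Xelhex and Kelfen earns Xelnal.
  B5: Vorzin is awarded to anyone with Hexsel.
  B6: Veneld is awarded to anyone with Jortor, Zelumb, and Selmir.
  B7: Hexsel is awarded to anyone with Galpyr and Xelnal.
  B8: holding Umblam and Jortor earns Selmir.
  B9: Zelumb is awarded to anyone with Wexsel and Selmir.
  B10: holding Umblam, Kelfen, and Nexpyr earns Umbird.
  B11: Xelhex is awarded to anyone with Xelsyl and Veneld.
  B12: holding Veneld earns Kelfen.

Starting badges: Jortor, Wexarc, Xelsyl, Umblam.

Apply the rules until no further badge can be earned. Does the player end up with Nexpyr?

Nexpyr would need Xelnal and Runmir (B2), but Runmir is never earned.

No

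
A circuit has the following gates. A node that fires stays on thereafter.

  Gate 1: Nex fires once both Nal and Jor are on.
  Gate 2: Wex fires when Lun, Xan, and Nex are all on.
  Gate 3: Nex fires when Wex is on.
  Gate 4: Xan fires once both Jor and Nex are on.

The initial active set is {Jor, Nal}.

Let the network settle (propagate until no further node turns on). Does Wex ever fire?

No

Wex would need Lun, Xan, and Nex (Gate 2), but Lun never turns on.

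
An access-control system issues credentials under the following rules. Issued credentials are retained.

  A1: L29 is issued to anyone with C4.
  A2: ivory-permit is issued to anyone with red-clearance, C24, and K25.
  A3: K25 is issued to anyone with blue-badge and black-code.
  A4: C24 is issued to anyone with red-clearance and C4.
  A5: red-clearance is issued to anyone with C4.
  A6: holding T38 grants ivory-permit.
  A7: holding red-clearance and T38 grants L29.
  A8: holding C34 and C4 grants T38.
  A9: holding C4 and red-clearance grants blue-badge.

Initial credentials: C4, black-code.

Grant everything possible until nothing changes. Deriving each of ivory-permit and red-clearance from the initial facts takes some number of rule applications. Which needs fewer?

red-clearance

red-clearance: Holding C4 grants red-clearance (A5). [1 rule application]
ivory-permit: Holding C4 grants red-clearance (A5). Holding red-clearance and C4 grants C24 (A4). Holding C4 and red-clearance grants blue-badge (A9). Holding blue-badge and black-code grants K25 (A3). Holding red-clearance, C24, and K25 grants ivory-permit (A2). [5 rule applications]
red-clearance needs fewer.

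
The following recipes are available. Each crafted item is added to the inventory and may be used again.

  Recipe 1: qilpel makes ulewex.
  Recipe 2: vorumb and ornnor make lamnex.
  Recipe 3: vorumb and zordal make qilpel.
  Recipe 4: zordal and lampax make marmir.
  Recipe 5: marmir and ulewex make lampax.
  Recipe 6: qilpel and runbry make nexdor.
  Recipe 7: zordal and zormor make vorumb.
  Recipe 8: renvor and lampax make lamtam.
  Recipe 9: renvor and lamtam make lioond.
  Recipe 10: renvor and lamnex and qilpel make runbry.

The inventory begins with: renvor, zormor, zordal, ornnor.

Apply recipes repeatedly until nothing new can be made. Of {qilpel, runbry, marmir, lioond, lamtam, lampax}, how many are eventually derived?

zordal and zormor → vorumb (Recipe 7).
vorumb and ornnor → lamnex (Recipe 2).
vorumb and zordal → qilpel (Recipe 3).
renvor and lamnex and qilpel → runbry (Recipe 10).
qilpel: reached.
runbry: reached.
marmir would need zordal and lampax (Recipe 4), but lampax is never obtained.
lioond would need renvor and lamtam (Recipe 9), but lamtam is never obtained.
lamtam would need renvor and lampax (Recipe 8), but lampax is never obtained.
lampax would need marmir and ulewex (Recipe 5), but marmir is never obtained.
Reached: qilpel and runbry — 2 of the 6.

2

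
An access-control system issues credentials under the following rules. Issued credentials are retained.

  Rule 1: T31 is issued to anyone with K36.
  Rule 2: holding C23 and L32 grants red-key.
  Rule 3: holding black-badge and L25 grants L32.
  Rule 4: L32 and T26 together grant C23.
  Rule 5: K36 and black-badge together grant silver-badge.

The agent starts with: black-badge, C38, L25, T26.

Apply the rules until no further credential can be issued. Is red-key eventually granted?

Yes

Holding black-badge and L25 grants L32 (Rule 3).
Holding L32 and T26 grants C23 (Rule 4).
Holding C23 and L32 grants red-key (Rule 2).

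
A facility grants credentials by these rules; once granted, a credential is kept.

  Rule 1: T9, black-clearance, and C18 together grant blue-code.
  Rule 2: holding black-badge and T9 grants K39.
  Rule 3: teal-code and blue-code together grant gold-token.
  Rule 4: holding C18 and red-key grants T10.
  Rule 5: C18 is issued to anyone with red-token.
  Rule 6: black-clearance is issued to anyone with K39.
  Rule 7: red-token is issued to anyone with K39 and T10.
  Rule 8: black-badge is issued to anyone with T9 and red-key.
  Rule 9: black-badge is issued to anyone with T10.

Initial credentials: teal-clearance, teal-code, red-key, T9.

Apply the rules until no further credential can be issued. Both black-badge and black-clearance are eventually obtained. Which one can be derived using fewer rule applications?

black-badge

black-badge: Holding T9 and red-key grants black-badge (Rule 8). [1 rule application]
black-clearance: Holding T9 and red-key grants black-badge (Rule 8). Holding black-badge and T9 grants K39 (Rule 2). Holding K39 grants black-clearance (Rule 6). [3 rule applications]
black-badge needs fewer.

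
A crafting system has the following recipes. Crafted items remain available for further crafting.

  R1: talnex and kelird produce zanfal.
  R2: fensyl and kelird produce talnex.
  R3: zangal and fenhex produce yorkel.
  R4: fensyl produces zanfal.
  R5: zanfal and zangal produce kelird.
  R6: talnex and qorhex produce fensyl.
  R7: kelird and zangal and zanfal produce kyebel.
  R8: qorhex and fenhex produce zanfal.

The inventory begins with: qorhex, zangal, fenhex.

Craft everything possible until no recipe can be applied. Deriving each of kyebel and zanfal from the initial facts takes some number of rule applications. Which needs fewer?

zanfal

zanfal: Using R8, qorhex and fenhex make zanfal. [1 rule application]
kyebel: qorhex and fenhex → zanfal (R8). Using R5, zanfal and zangal make kelird. kelird and zangal and zanfal → kyebel (R7). [3 rule applications]
zanfal needs fewer.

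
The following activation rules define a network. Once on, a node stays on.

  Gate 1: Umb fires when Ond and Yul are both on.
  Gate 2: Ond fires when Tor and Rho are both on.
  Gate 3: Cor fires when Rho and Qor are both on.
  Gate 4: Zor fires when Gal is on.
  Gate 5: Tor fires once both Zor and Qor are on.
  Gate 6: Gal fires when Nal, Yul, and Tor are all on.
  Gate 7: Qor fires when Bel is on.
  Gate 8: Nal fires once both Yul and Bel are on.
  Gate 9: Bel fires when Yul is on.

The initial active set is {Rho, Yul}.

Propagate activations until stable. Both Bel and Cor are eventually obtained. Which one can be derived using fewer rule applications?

Bel: Yul is on, so Bel fires (Gate 9). [1 rule application]
Cor: Gate 9: Yul on → Bel on. Gate 7: Bel on → Qor on. Gate 3: Rho and Qor on → Cor on. [3 rule applications]
Bel needs fewer.

Bel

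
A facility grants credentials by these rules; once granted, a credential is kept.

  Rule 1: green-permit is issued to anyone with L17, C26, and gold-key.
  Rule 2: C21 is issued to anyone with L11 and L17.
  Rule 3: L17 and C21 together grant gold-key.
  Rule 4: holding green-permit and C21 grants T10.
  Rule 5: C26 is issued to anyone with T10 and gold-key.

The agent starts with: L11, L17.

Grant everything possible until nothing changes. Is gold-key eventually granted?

Yes

Holding L11 and L17 grants C21 (Rule 2).
Holding L17 and C21 grants gold-key (Rule 3).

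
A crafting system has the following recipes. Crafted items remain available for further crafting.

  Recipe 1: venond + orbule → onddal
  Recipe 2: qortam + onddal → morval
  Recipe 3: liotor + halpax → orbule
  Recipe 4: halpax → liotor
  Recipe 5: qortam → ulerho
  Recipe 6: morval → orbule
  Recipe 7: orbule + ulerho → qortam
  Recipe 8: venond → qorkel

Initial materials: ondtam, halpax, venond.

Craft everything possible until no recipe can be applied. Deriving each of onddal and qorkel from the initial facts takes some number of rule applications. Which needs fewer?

qorkel

qorkel: venond → qorkel (Recipe 8). [1 rule application]
onddal: Using Recipe 4, halpax makes liotor. Using Recipe 3, liotor and halpax make orbule. Using Recipe 1, venond and orbule make onddal. [3 rule applications]
qorkel needs fewer.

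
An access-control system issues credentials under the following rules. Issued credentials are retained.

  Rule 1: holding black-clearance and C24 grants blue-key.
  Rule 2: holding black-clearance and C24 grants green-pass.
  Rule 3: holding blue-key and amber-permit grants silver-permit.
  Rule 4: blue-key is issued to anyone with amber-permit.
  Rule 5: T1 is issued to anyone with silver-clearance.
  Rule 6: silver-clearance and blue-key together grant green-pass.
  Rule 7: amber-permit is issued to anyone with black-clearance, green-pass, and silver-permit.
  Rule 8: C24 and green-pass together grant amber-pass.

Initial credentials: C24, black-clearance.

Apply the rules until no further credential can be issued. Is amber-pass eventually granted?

Yes

Holding black-clearance and C24 grants green-pass (Rule 2).
Holding C24 and green-pass grants amber-pass (Rule 8).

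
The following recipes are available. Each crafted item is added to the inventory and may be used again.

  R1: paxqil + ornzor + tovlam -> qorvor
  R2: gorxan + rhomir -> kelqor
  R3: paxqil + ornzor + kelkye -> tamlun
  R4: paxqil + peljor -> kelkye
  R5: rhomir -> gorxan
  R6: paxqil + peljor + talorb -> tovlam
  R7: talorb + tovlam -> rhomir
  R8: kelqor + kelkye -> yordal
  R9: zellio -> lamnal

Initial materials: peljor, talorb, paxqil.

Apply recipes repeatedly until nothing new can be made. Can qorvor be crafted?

No

qorvor would need paxqil, ornzor, and tovlam (R1), but ornzor is never obtained.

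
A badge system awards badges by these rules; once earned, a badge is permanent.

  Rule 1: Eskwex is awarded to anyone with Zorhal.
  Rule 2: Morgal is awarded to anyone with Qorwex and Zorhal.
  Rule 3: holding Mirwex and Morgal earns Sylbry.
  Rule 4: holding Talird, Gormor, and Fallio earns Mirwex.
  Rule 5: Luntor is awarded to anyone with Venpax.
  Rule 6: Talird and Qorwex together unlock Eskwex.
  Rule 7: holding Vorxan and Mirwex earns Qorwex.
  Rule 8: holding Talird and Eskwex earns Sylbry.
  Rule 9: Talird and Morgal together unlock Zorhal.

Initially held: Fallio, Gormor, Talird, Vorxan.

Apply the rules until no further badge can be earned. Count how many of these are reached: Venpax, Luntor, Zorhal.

0

No rule produces Venpax, and it is not given.
Luntor would need Venpax (Rule 5), but Venpax is never earned.
Zorhal would need Talird and Morgal (Rule 9), but Morgal is never earned.
None of the 3 are reached.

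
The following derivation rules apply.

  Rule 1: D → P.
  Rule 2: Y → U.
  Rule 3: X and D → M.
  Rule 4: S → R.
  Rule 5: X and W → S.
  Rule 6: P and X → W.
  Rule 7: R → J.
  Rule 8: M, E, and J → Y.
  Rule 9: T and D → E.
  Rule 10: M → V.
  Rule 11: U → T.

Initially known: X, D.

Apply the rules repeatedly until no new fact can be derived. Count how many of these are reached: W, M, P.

From X and D, Rule 3 gives M.
From D, Rule 1 gives P.
P and X hold, so W follows (Rule 6).
W: reached.
M: reached.
P: reached.
All 3 are reached.

3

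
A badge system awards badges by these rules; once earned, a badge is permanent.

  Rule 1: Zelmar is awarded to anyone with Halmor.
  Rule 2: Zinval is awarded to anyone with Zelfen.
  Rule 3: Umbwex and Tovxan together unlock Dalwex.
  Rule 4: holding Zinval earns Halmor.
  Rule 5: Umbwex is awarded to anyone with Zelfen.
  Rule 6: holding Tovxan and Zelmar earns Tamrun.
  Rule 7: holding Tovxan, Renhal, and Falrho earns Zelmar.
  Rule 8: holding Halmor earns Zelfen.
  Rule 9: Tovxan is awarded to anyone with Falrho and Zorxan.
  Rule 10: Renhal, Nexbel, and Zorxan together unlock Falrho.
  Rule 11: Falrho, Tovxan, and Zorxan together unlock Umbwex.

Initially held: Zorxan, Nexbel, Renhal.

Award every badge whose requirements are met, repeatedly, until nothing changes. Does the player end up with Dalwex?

With Renhal, Nexbel, and Zorxan, Falrho is earned (Rule 10).
With Falrho and Zorxan, Tovxan is earned (Rule 9).
With Falrho, Tovxan, and Zorxan, Umbwex is earned (Rule 11).
With Umbwex and Tovxan, Dalwex is earned (Rule 3).

Yes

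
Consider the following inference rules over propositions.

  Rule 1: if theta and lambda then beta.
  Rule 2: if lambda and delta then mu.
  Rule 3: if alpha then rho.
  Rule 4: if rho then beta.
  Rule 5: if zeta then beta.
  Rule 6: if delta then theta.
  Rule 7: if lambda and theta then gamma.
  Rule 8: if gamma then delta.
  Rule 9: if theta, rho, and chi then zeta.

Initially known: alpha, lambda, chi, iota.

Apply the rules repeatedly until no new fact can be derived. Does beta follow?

Yes

alpha holds, so rho follows (Rule 3).
From rho, Rule 4 gives beta.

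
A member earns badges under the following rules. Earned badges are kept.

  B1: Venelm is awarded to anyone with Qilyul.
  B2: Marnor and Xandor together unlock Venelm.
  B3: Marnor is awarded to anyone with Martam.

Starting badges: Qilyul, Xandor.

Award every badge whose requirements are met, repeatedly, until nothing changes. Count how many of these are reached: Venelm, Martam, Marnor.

1

With Qilyul, Venelm is earned (B1).
Venelm: reached.
No rule produces Martam, and it is not given.
Marnor would need Martam (B3), but Martam is never earned.
Reached: Venelm — 1 of the 3.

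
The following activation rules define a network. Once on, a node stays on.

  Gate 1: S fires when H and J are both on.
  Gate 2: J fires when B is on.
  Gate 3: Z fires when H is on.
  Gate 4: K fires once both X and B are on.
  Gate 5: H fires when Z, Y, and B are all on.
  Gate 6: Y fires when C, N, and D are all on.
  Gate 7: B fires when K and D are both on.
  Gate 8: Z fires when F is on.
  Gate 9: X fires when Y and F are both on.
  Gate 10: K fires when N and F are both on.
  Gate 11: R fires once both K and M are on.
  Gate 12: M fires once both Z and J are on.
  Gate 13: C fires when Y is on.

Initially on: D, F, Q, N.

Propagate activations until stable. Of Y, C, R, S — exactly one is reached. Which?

Gate 10: N and F on → K on.
F is on, so Z fires (Gate 8).
K and D are on, so B fires (Gate 7).
Gate 2: B on → J on.
Z and J are on, so M fires (Gate 12).
Gate 11: K and M on → R on.
S would need H and J (Gate 1), but H never turns on. C would need Y (Gate 13), but Y never turns on. Y would need C, N, and D (Gate 6), but C never turns on.

R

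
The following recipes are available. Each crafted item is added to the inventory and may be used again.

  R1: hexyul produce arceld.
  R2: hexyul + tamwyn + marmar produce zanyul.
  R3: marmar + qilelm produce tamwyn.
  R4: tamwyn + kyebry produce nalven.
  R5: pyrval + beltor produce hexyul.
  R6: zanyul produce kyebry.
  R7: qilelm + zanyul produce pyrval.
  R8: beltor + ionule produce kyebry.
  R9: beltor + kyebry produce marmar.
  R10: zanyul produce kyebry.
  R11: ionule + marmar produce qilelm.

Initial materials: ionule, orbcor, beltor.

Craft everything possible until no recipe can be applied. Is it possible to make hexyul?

No

hexyul would need pyrval and beltor (R5), but pyrval is never obtained.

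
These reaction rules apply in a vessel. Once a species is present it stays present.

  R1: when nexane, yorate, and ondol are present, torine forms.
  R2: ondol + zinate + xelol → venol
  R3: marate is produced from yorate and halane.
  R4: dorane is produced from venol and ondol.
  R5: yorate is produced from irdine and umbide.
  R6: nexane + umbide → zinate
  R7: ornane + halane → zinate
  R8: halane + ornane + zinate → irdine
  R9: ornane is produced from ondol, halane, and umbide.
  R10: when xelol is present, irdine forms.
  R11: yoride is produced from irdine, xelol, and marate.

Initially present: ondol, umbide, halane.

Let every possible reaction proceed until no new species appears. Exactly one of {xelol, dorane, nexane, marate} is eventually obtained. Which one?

marate

ondol, halane, and umbide present → ornane forms (R9).
ornane and halane present → zinate forms (R7).
halane, ornane, and zinate present → irdine forms (R8).
irdine and umbide present → yorate forms (R5).
yorate and halane present → marate forms (R3).
dorane would need venol and ondol (R4), but venol never forms. No rule produces nexane, and it is not given. No rule produces xelol, and it is not given.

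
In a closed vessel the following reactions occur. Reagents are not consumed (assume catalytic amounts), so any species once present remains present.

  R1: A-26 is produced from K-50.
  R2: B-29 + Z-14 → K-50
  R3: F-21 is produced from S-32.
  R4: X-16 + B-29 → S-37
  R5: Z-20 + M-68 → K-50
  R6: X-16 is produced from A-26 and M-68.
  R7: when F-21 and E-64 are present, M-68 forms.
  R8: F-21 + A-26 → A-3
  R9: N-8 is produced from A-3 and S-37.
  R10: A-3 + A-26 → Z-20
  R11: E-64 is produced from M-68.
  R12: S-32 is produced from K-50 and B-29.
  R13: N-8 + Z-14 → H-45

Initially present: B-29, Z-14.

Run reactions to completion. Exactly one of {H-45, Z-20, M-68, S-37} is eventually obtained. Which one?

B-29 and Z-14 present → K-50 forms (R2).
K-50 present → A-26 forms (R1).
K-50 and B-29 present → S-32 forms (R12).
S-32 present → F-21 forms (R3).
F-21 and A-26 present → A-3 forms (R8).
A-3 and A-26 present → Z-20 forms (R10).
M-68 would need F-21 and E-64 (R7), but E-64 never forms. H-45 would need N-8 and Z-14 (R13), but N-8 never forms. S-37 would need X-16 and B-29 (R4), but X-16 never forms.

Z-20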